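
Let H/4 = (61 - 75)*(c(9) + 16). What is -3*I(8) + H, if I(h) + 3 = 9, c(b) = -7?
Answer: -522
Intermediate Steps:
I(h) = 6 (I(h) = -3 + 9 = 6)
H = -504 (H = 4*((61 - 75)*(-7 + 16)) = 4*(-14*9) = 4*(-126) = -504)
-3*I(8) + H = -3*6 - 504 = -18 - 504 = -522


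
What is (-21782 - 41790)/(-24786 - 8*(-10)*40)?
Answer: 31786/10793 ≈ 2.9451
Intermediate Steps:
(-21782 - 41790)/(-24786 - 8*(-10)*40) = -63572/(-24786 + 80*40) = -63572/(-24786 + 3200) = -63572/(-21586) = -63572*(-1/21586) = 31786/10793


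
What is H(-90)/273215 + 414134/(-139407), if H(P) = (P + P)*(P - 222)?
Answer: -21063704738/7617616701 ≈ -2.7651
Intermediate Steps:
H(P) = 2*P*(-222 + P) (H(P) = (2*P)*(-222 + P) = 2*P*(-222 + P))
H(-90)/273215 + 414134/(-139407) = (2*(-90)*(-222 - 90))/273215 + 414134/(-139407) = (2*(-90)*(-312))*(1/273215) + 414134*(-1/139407) = 56160*(1/273215) - 414134/139407 = 11232/54643 - 414134/139407 = -21063704738/7617616701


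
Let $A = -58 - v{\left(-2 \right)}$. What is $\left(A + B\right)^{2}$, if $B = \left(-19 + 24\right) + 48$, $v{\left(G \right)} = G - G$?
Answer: $25$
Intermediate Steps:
$v{\left(G \right)} = 0$
$A = -58$ ($A = -58 - 0 = -58 + 0 = -58$)
$B = 53$ ($B = 5 + 48 = 53$)
$\left(A + B\right)^{2} = \left(-58 + 53\right)^{2} = \left(-5\right)^{2} = 25$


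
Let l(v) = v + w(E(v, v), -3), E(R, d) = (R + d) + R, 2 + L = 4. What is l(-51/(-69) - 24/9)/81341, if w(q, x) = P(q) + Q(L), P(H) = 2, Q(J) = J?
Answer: 11/431733 ≈ 2.5479e-5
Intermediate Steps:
L = 2 (L = -2 + 4 = 2)
E(R, d) = d + 2*R
w(q, x) = 4 (w(q, x) = 2 + 2 = 4)
l(v) = 4 + v (l(v) = v + 4 = 4 + v)
l(-51/(-69) - 24/9)/81341 = (4 + (-51/(-69) - 24/9))/81341 = (4 + (-51*(-1/69) - 24*⅑))*(1/81341) = (4 + (17/23 - 8/3))*(1/81341) = (4 - 133/69)*(1/81341) = (143/69)*(1/81341) = 11/431733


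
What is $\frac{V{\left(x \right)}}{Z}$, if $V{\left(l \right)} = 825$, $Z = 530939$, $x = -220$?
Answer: $\frac{825}{530939} \approx 0.0015539$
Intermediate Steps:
$\frac{V{\left(x \right)}}{Z} = \frac{825}{530939}$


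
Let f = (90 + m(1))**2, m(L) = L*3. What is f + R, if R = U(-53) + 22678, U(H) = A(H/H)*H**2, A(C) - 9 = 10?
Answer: 84698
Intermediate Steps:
A(C) = 19 (A(C) = 9 + 10 = 19)
m(L) = 3*L
U(H) = 19*H**2
f = 8649 (f = (90 + 3*1)**2 = (90 + 3)**2 = 93**2 = 8649)
R = 76049 (R = 19*(-53)**2 + 22678 = 19*2809 + 22678 = 53371 + 22678 = 76049)
f + R = 8649 + 76049 = 84698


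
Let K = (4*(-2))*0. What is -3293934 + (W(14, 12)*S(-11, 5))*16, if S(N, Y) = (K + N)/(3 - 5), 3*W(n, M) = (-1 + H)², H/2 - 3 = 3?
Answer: -9871154/3 ≈ -3.2904e+6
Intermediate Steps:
H = 12 (H = 6 + 2*3 = 6 + 6 = 12)
W(n, M) = 121/3 (W(n, M) = (-1 + 12)²/3 = (⅓)*11² = (⅓)*121 = 121/3)
K = 0 (K = -8*0 = 0)
S(N, Y) = -N/2 (S(N, Y) = (0 + N)/(3 - 5) = N/(-2) = N*(-½) = -N/2)
-3293934 + (W(14, 12)*S(-11, 5))*16 = -3293934 + (121*(-½*(-11))/3)*16 = -3293934 + ((121/3)*(11/2))*16 = -3293934 + (1331/6)*16 = -3293934 + 10648/3 = -9871154/3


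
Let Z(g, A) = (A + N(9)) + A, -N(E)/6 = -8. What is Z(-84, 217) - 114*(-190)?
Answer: 22142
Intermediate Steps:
N(E) = 48 (N(E) = -6*(-8) = 48)
Z(g, A) = 48 + 2*A (Z(g, A) = (A + 48) + A = (48 + A) + A = 48 + 2*A)
Z(-84, 217) - 114*(-190) = (48 + 2*217) - 114*(-190) = (48 + 434) + 21660 = 482 + 21660 = 22142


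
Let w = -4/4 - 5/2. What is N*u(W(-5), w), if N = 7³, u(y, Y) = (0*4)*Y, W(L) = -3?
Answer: 0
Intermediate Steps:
w = -7/2 (w = -4*¼ - 5*½ = -1 - 5/2 = -7/2 ≈ -3.5000)
u(y, Y) = 0 (u(y, Y) = 0*Y = 0)
N = 343
N*u(W(-5), w) = 343*0 = 0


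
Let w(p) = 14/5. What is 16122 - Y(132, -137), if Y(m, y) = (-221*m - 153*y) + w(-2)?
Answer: 121651/5 ≈ 24330.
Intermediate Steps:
w(p) = 14/5 (w(p) = 14*(⅕) = 14/5)
Y(m, y) = 14/5 - 221*m - 153*y (Y(m, y) = (-221*m - 153*y) + 14/5 = 14/5 - 221*m - 153*y)
16122 - Y(132, -137) = 16122 - (14/5 - 221*132 - 153*(-137)) = 16122 - (14/5 - 29172 + 20961) = 16122 - 1*(-41041/5) = 16122 + 41041/5 = 121651/5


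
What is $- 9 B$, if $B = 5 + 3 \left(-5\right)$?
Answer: $90$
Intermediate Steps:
$B = -10$ ($B = 5 - 15 = -10$)
$- 9 B = \left(-9\right) \left(-10\right) = 90$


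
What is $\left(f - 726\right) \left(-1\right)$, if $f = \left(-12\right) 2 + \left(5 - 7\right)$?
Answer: $752$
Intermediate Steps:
$f = -26$ ($f = -24 - 2 = -26$)
$\left(f - 726\right) \left(-1\right) = \left(-26 - 726\right) \left(-1\right) = \left(-752\right) \left(-1\right) = 752$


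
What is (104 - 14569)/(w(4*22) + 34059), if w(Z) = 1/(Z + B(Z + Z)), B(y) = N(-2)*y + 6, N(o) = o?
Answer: -3731970/8787221 ≈ -0.42470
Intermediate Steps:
B(y) = 6 - 2*y (B(y) = -2*y + 6 = 6 - 2*y)
w(Z) = 1/(6 - 3*Z) (w(Z) = 1/(Z + (6 - 2*(Z + Z))) = 1/(Z + (6 - 4*Z)) = 1/(6 - 3*Z))
(104 - 14569)/(w(4*22) + 34059) = (104 - 14569)/(1/(3*(2 - 4*22)) + 34059) = -14465/(1/(3*(2 - 1*88)) + 34059) = -14465/(1/(3*(2 - 88)) + 34059) = -14465/((⅓)/(-86) + 34059) = -14465/((⅓)*(-1/86) + 34059) = -14465/(-1/258 + 34059) = -14465/8787221/258 = -14465*258/8787221 = -3731970/8787221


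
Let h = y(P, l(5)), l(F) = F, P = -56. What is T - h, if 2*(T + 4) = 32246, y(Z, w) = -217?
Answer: 16336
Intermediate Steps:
h = -217
T = 16119 (T = -4 + (½)*32246 = -4 + 16123 = 16119)
T - h = 16119 - 1*(-217) = 16119 + 217 = 16336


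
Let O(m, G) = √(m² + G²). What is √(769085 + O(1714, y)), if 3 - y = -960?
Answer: √(769085 + √3865165) ≈ 878.09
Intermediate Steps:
y = 963 (y = 3 - 1*(-960) = 3 + 960 = 963)
O(m, G) = √(G² + m²)
√(769085 + O(1714, y)) = √(769085 + √(963² + 1714²)) = √(769085 + √(927369 + 2937796)) = √(769085 + √3865165)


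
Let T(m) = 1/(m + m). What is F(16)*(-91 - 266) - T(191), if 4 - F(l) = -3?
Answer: -954619/382 ≈ -2499.0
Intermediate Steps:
T(m) = 1/(2*m)
F(l) = 7 (F(l) = 4 - 1*(-3) = 4 + 3 = 7)
F(16)*(-91 - 266) - T(191) = 7*(-91 - 266) - 1/(2*191) = 7*(-357) - 1/(2*191) = -2499 - 1*1/382 = -2499 - 1/382 = -954619/382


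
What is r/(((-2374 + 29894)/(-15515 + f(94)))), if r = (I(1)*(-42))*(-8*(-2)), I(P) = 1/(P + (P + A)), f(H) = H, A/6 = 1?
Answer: 323841/6880 ≈ 47.070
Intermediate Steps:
A = 6 (A = 6*1 = 6)
I(P) = 1/(6 + 2*P) (I(P) = 1/(P + (P + 6)) = 1/(P + (6 + P)) = 1/(6 + 2*P))
r = -84 (r = ((1/(2*(3 + 1)))*(-42))*(-8*(-2)) = (((½)/4)*(-42))*16 = (((½)*(¼))*(-42))*16 = ((⅛)*(-42))*16 = -21/4*16 = -84)
r/(((-2374 + 29894)/(-15515 + f(94)))) = -84*(-15515 + 94)/(-2374 + 29894) = -84/(27520/(-15421)) = -84/(27520*(-1/15421)) = -84/(-27520/15421) = -84*(-15421/27520) = 323841/6880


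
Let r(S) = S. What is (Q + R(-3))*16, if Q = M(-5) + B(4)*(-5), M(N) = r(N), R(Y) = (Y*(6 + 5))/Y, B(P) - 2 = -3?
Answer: 176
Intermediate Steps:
B(P) = -1 (B(P) = 2 - 3 = -1)
R(Y) = 11 (R(Y) = (Y*11)/Y = (11*Y)/Y = 11)
M(N) = N
Q = 0 (Q = -5 - 1*(-5) = -5 + 5 = 0)
(Q + R(-3))*16 = (0 + 11)*16 = 11*16 = 176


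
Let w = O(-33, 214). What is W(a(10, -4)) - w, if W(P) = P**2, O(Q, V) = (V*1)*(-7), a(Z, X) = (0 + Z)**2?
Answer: 11498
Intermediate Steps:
a(Z, X) = Z**2
O(Q, V) = -7*V (O(Q, V) = V*(-7) = -7*V)
w = -1498 (w = -7*214 = -1498)
W(a(10, -4)) - w = (10**2)**2 - 1*(-1498) = 100**2 + 1498 = 10000 + 1498 = 11498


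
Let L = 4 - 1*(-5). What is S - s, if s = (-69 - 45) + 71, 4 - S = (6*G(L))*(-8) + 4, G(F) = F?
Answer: 475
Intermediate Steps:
L = 9 (L = 4 + 5 = 9)
S = 432 (S = 4 - ((6*9)*(-8) + 4) = 4 - (54*(-8) + 4) = 4 - (-432 + 4) = 4 - 1*(-428) = 4 + 428 = 432)
s = -43 (s = -114 + 71 = -43)
S - s = 432 - 1*(-43) = 432 + 43 = 475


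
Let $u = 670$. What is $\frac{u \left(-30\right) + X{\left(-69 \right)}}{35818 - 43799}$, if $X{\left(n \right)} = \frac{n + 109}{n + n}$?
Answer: $\frac{1386920}{550689} \approx 2.5185$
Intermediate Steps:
$X{\left(n \right)} = \frac{109 + n}{2 n}$
$\frac{u \left(-30\right) + X{\left(-69 \right)}}{35818 - 43799} = \frac{670 \left(-30\right) + \frac{109 - 69}{2 \left(-69\right)}}{35818 - 43799} = \frac{-20100 + \frac{1}{2} \left(- \frac{1}{69}\right) 40}{-7981} = \left(-20100 - \frac{20}{69}\right) \left(- \frac{1}{7981}\right) = \left(- \frac{1386920}{69}\right) \left(- \frac{1}{7981}\right) = \frac{1386920}{550689}$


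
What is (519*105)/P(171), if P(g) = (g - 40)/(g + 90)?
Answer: 14223195/131 ≈ 1.0857e+5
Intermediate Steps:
P(g) = (-40 + g)/(90 + g)
(519*105)/P(171) = (519*105)/(((-40 + 171)/(90 + 171))) = 54495/((131/261)) = 54495/(((1/261)*131)) = 54495/(131/261) = 54495*(261/131) = 14223195/131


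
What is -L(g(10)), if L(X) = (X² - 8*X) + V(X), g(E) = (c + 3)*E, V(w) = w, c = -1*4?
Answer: -170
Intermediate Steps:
c = -4
g(E) = -E (g(E) = (-4 + 3)*E = -E)
L(X) = X² - 7*X (L(X) = (X² - 8*X) + X = X² - 7*X)
-L(g(10)) = -(-1*10)*(-7 - 1*10) = -(-10)*(-7 - 10) = -(-10)*(-17) = -1*170 = -170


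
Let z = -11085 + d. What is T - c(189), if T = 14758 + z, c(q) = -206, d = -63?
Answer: 3816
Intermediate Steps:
z = -11148 (z = -11085 - 63 = -11148)
T = 3610 (T = 14758 - 11148 = 3610)
T - c(189) = 3610 - 1*(-206) = 3610 + 206 = 3816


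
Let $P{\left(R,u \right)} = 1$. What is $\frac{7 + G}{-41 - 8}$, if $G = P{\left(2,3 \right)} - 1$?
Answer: $- \frac{1}{7} \approx -0.14286$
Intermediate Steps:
$G = 0$ ($G = 1 - 1 = 0$)
$\frac{7 + G}{-41 - 8} = \frac{7 + 0}{-41 - 8} = \frac{7}{-49} = 7 \left(- \frac{1}{49}\right) = - \frac{1}{7}$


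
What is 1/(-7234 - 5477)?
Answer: -1/12711 ≈ -7.8672e-5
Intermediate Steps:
1/(-7234 - 5477) = 1/(-12711) = -1/12711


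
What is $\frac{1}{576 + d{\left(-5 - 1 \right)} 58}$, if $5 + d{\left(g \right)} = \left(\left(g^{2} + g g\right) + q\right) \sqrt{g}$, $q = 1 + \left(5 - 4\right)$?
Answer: $\frac{143}{55304690} - \frac{1073 i \sqrt{6}}{27652345} \approx 2.5857 \cdot 10^{-6} - 9.5048 \cdot 10^{-5} i$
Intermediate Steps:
$q = 2$ ($q = 1 + \left(5 - 4\right) = 1 + 1 = 2$)
$d{\left(g \right)} = -5 + \sqrt{g} \left(2 + 2 g^{2}\right)$ ($d{\left(g \right)} = -5 + \left(\left(g^{2} + g g\right) + 2\right) \sqrt{g} = -5 + \left(\left(g^{2} + g^{2}\right) + 2\right) \sqrt{g} = -5 + \left(2 g^{2} + 2\right) \sqrt{g} = -5 + \left(2 + 2 g^{2}\right) \sqrt{g} = -5 + \sqrt{g} \left(2 + 2 g^{2}\right)$)
$\frac{1}{576 + d{\left(-5 - 1 \right)} 58} = \frac{1}{576 + \left(-5 + 2 \sqrt{-5 - 1} + 2 \left(-5 - 1\right)^{\frac{5}{2}}\right) 58} = \frac{1}{576 + \left(-5 + 2 \sqrt{-6} + 2 \left(-6\right)^{\frac{5}{2}}\right) 58} = \frac{1}{576 + \left(-5 + 2 i \sqrt{6} + 2 \cdot 36 i \sqrt{6}\right) 58} = \frac{1}{576 + \left(-5 + 2 i \sqrt{6} + 72 i \sqrt{6}\right) 58} = \frac{1}{576 + \left(-5 + 74 i \sqrt{6}\right) 58} = \frac{1}{576 - \left(290 - 4292 i \sqrt{6}\right)} = \frac{1}{286 + 4292 i \sqrt{6}}$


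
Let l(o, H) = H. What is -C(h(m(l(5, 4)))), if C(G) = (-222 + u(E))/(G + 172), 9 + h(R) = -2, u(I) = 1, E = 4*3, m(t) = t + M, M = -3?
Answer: 221/161 ≈ 1.3727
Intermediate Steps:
m(t) = -3 + t (m(t) = t - 3 = -3 + t)
E = 12
h(R) = -11 (h(R) = -9 - 2 = -11)
C(G) = -221/(172 + G) (C(G) = (-222 + 1)/(G + 172) = -221/(172 + G))
-C(h(m(l(5, 4)))) = -(-221)/(172 - 11) = -(-221)/161 = -1*(-221/161) = 221/161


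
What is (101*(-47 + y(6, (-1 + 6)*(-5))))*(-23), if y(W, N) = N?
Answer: 167256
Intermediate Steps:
(101*(-47 + y(6, (-1 + 6)*(-5))))*(-23) = (101*(-47 + (-1 + 6)*(-5)))*(-23) = (101*(-47 + 5*(-5)))*(-23) = (101*(-47 - 25))*(-23) = (101*(-72))*(-23) = -7272*(-23) = 167256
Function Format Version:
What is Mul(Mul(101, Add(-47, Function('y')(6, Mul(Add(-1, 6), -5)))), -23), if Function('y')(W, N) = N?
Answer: 167256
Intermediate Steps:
Mul(Mul(101, Add(-47, Function('y')(6, Mul(Add(-1, 6), -5)))), -23) = Mul(Mul(101, Add(-47, Mul(Add(-1, 6), -5))), -23) = Mul(Mul(101, Add(-47, Mul(5, -5))), -23) = Mul(Mul(101, Add(-47, -25)), -23) = Mul(Mul(101, -72), -23) = Mul(-7272, -23) = 167256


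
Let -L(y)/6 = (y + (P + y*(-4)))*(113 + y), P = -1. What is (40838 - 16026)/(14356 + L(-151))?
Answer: 6203/29353 ≈ 0.21132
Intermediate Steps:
L(y) = -6*(-1 - 3*y)*(113 + y) (L(y) = -6*(y + (-1 + y*(-4)))*(113 + y) = -6*(y + (-1 - 4*y))*(113 + y) = -6*(-1 - 3*y)*(113 + y))
(40838 - 16026)/(14356 + L(-151)) = (40838 - 16026)/(14356 + (678 + 18*(-151)**2 + 2040*(-151))) = 24812/(14356 + (678 + 18*22801 - 308040)) = 24812/(14356 + (678 + 410418 - 308040)) = 24812/(14356 + 103056) = 24812/117412 = 24812*(1/117412) = 6203/29353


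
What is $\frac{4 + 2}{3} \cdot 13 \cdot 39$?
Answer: $1014$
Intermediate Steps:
$\frac{4 + 2}{3} \cdot 13 \cdot 39 = 6 \cdot \frac{1}{3} \cdot 13 \cdot 39 = 2 \cdot 13 \cdot 39 = 26 \cdot 39 = 1014$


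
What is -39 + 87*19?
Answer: 1614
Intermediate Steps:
-39 + 87*19 = -39 + 1653 = 1614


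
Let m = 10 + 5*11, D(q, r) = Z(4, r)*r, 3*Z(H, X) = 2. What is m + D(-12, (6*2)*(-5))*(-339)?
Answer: 13625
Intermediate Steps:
Z(H, X) = ⅔ (Z(H, X) = (⅓)*2 = ⅔)
D(q, r) = 2*r/3
m = 65 (m = 10 + 55 = 65)
m + D(-12, (6*2)*(-5))*(-339) = 65 + (2*((6*2)*(-5))/3)*(-339) = 65 + (2*(12*(-5))/3)*(-339) = 65 + ((⅔)*(-60))*(-339) = 65 - 40*(-339) = 65 + 13560 = 13625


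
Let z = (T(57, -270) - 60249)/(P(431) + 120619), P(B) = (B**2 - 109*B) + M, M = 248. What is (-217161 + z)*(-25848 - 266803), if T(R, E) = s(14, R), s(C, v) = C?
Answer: 16501330531975324/259649 ≈ 6.3552e+10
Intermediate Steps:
P(B) = 248 + B**2 - 109*B (P(B) = (B**2 - 109*B) + 248 = 248 + B**2 - 109*B)
T(R, E) = 14
z = -60235/259649 (z = (14 - 60249)/((248 + 431**2 - 109*431) + 120619) = -60235/((248 + 185761 - 46979) + 120619) = -60235/(139030 + 120619) = -60235/259649 ≈ -0.23199)
(-217161 + z)*(-25848 - 266803) = (-217161 - 60235/259649)*(-25848 - 266803) = -56385696724/259649*(-292651) = 16501330531975324/259649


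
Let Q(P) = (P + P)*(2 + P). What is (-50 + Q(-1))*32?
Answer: -1664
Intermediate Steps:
Q(P) = 2*P*(2 + P) (Q(P) = (2*P)*(2 + P) = 2*P*(2 + P))
(-50 + Q(-1))*32 = (-50 + 2*(-1)*(2 - 1))*32 = (-50 + 2*(-1)*1)*32 = (-50 - 2)*32 = -52*32 = -1664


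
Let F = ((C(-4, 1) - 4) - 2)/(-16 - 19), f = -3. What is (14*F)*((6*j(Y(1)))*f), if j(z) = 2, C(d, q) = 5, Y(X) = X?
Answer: -72/5 ≈ -14.400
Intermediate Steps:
F = 1/35 (F = ((5 - 4) - 2)/(-16 - 19) = (1 - 2)/(-35) = -1*(-1/35) = 1/35 ≈ 0.028571)
(14*F)*((6*j(Y(1)))*f) = (14*(1/35))*((6*2)*(-3)) = 2*(12*(-3))/5 = (2/5)*(-36) = -72/5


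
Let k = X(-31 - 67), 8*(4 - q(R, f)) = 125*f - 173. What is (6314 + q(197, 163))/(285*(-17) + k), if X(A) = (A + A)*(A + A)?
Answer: 15171/134284 ≈ 0.11298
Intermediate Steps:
q(R, f) = 205/8 - 125*f/8 (q(R, f) = 4 - (125*f - 173)/8 = 4 - (-173 + 125*f)/8 = 4 + (173/8 - 125*f/8) = 205/8 - 125*f/8)
X(A) = 4*A² (X(A) = (2*A)*(2*A) = 4*A²)
k = 38416 (k = 4*(-31 - 67)² = 4*(-98)² = 4*9604 = 38416)
(6314 + q(197, 163))/(285*(-17) + k) = (6314 + (205/8 - 125/8*163))/(285*(-17) + 38416) = (6314 + (205/8 - 20375/8))/(-4845 + 38416) = (6314 - 10085/4)/33571 = (15171/4)*(1/33571) = 15171/134284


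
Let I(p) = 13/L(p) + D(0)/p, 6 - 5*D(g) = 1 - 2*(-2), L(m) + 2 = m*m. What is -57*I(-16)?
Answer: -22401/10160 ≈ -2.2048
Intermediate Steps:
L(m) = -2 + m² (L(m) = -2 + m*m = -2 + m²)
D(g) = ⅕ (D(g) = 6/5 - (1 - 2*(-2))/5 = 6/5 - (1 + 4)/5 = 6/5 - ⅕*5 = 6/5 - 1 = ⅕)
I(p) = 13/(-2 + p²) + 1/(5*p)
-57*I(-16) = -57*(-2 + (-16)² + 65*(-16))/(5*(-16)*(-2 + (-16)²)) = -57*(-1)*(-2 + 256 - 1040)/(5*16*(-2 + 256)) = -57*(-1)*(-786)/(5*16*254) = -57*393/10160 = -22401/10160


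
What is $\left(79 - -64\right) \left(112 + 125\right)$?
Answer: $33891$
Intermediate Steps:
$\left(79 - -64\right) \left(112 + 125\right) = \left(79 + 64\right) 237 = 143 \cdot 237 = 33891$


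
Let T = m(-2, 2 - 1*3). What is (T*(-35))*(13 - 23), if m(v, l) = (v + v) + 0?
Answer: -1400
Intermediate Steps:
m(v, l) = 2*v (m(v, l) = 2*v + 0 = 2*v)
T = -4 (T = 2*(-2) = -4)
(T*(-35))*(13 - 23) = (-4*(-35))*(13 - 23) = 140*(-10) = -1400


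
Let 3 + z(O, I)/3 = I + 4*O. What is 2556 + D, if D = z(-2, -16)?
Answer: 2475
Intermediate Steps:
z(O, I) = -9 + 3*I + 12*O (z(O, I) = -9 + 3*(I + 4*O) = -9 + (3*I + 12*O) = -9 + 3*I + 12*O)
D = -81 (D = -9 + 3*(-16) + 12*(-2) = -9 - 48 - 24 = -81)
2556 + D = 2556 - 81 = 2475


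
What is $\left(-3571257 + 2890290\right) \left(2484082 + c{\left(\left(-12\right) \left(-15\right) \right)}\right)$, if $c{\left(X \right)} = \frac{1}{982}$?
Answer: $- \frac{1661129466363675}{982} \approx -1.6916 \cdot 10^{12}$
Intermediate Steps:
$c{\left(X \right)} = \frac{1}{982}$
$\left(-3571257 + 2890290\right) \left(2484082 + c{\left(\left(-12\right) \left(-15\right) \right)}\right) = \left(-3571257 + 2890290\right) \left(2484082 + \frac{1}{982}\right) = \left(-680967\right) \frac{2439368525}{982} = - \frac{1661129466363675}{982}$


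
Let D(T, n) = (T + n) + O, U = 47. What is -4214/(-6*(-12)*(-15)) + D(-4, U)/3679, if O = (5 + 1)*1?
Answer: 7778113/1986660 ≈ 3.9152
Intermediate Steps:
O = 6 (O = 6*1 = 6)
D(T, n) = 6 + T + n (D(T, n) = (T + n) + 6 = 6 + T + n)
-4214/(-6*(-12)*(-15)) + D(-4, U)/3679 = -4214/(-6*(-12)*(-15)) + (6 - 4 + 47)/3679 = -4214/(72*(-15)) + 49*(1/3679) = -4214/(-1080) + 49/3679 = -4214*(-1/1080) + 49/3679 = 2107/540 + 49/3679 = 7778113/1986660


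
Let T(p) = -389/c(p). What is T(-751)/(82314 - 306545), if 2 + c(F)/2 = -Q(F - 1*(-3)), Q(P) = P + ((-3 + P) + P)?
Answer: 389/1006797190 ≈ 3.8637e-7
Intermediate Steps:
Q(P) = -3 + 3*P (Q(P) = P + (-3 + 2*P) = -3 + 3*P)
c(F) = -16 - 6*F (c(F) = -4 + 2*(-(-3 + 3*(F - 1*(-3)))) = -4 + 2*(-(-3 + 3*(F + 3))) = -4 + 2*(-(-3 + 3*(3 + F))) = -4 + 2*(-(-3 + (9 + 3*F))) = -4 + 2*(-(6 + 3*F)) = -4 + 2*(-6 - 3*F) = -4 + (-12 - 6*F) = -16 - 6*F)
T(p) = -389/(-16 - 6*p)
T(-751)/(82314 - 306545) = (389/(2*(8 + 3*(-751))))/(82314 - 306545) = (389/(2*(8 - 2253)))/(-224231) = ((389/2)/(-2245))*(-1/224231) = ((389/2)*(-1/2245))*(-1/224231) = -389/4490*(-1/224231) = 389/1006797190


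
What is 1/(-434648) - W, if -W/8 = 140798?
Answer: 489580552831/434648 ≈ 1.1264e+6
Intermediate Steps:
W = -1126384 (W = -8*140798 = -1126384)
1/(-434648) - W = 1/(-434648) - 1*(-1126384) = -1/434648 + 1126384 = 489580552831/434648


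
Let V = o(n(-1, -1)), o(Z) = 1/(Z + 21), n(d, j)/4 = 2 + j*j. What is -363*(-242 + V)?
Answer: 87835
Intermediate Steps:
n(d, j) = 8 + 4*j² (n(d, j) = 4*(2 + j*j) = 4*(2 + j²) = 8 + 4*j²)
o(Z) = 1/(21 + Z)
V = 1/33 (V = 1/(21 + (8 + 4*(-1)²)) = 1/(21 + (8 + 4*1)) = 1/(21 + (8 + 4)) = 1/(21 + 12) = 1/33 ≈ 0.030303)
-363*(-242 + V) = -363*(-242 + 1/33) = -363*(-7985/33) = 87835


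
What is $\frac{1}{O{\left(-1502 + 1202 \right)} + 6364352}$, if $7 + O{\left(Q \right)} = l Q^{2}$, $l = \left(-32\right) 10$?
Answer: $- \frac{1}{22435655} \approx -4.4572 \cdot 10^{-8}$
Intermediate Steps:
$l = -320$
$O{\left(Q \right)} = -7 - 320 Q^{2}$
$\frac{1}{O{\left(-1502 + 1202 \right)} + 6364352} = \frac{1}{\left(-7 - 320 \left(-1502 + 1202\right)^{2}\right) + 6364352} = \frac{1}{\left(-7 - 320 \left(-300\right)^{2}\right) + 6364352} = \frac{1}{\left(-7 - 28800000\right) + 6364352} = \frac{1}{-28800007 + 6364352} = \frac{1}{-22435655} = - \frac{1}{22435655}$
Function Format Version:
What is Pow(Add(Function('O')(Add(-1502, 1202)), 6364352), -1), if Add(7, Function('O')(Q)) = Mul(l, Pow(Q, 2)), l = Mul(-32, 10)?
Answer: Rational(-1, 22435655) ≈ -4.4572e-8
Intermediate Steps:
l = -320
Function('O')(Q) = Add(-7, Mul(-320, Pow(Q, 2)))
Pow(Add(Function('O')(Add(-1502, 1202)), 6364352), -1) = Pow(Add(Add(-7, Mul(-320, Pow(Add(-1502, 1202), 2))), 6364352), -1) = Pow(Add(Add(-7, Mul(-320, Pow(-300, 2))), 6364352), -1) = Pow(Add(Add(-7, Mul(-320, 90000)), 6364352), -1) = Pow(Add(Add(-7, -28800000), 6364352), -1) = Pow(Add(-28800007, 6364352), -1) = Pow(-22435655, -1) = Rational(-1, 22435655)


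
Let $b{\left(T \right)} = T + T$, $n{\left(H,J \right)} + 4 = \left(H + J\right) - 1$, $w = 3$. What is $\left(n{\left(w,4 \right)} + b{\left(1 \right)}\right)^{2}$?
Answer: $16$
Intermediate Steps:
$n{\left(H,J \right)} = -5 + H + J$ ($n{\left(H,J \right)} = -4 - \left(1 - H - J\right) = -4 + \left(-1 + H + J\right) = -5 + H + J$)
$b{\left(T \right)} = 2 T$
$\left(n{\left(w,4 \right)} + b{\left(1 \right)}\right)^{2} = \left(\left(-5 + 3 + 4\right) + 2 \cdot 1\right)^{2} = \left(2 + 2\right)^{2} = 4^{2} = 16$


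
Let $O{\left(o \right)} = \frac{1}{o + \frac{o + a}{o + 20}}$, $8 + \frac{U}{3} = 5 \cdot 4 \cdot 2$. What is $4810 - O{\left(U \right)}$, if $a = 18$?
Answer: $\frac{27056192}{5625} \approx 4810.0$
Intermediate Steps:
$U = 96$ ($U = -24 + 3 \cdot 5 \cdot 4 \cdot 2 = -24 + 3 \cdot 20 \cdot 2 = -24 + 3 \cdot 40 = -24 + 120 = 96$)
$O{\left(o \right)} = \frac{1}{o + \frac{18 + o}{20 + o}}$ ($O{\left(o \right)} = \frac{1}{o + \frac{o + 18}{o + 20}} = \frac{1}{o + \frac{18 + o}{20 + o}}$)
$4810 - O{\left(U \right)} = 4810 - \frac{20 + 96}{18 + 96^{2} + 21 \cdot 96} = 4810 - \frac{1}{18 + 9216 + 2016} \cdot 116 = 4810 - \frac{1}{11250} \cdot 116 = 4810 - \frac{58}{5625} = \frac{27056192}{5625}$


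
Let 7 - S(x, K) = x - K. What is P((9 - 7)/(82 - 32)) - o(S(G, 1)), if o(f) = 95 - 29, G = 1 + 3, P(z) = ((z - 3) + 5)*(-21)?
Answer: -2721/25 ≈ -108.84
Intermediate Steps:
P(z) = -42 - 21*z (P(z) = ((-3 + z) + 5)*(-21) = (2 + z)*(-21) = -42 - 21*z)
G = 4
S(x, K) = 7 + K - x (S(x, K) = 7 - (x - K) = 7 + (K - x) = 7 + K - x)
o(f) = 66
P((9 - 7)/(82 - 32)) - o(S(G, 1)) = (-42 - 21*(9 - 7)/(82 - 32)) - 1*66 = (-42 - 42/50) - 66 = (-42 - 21*1/25) - 66 = (-42 - 21/25) - 66 = -1071/25 - 66 = -2721/25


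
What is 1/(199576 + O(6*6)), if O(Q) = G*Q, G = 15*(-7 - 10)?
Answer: 1/190396 ≈ 5.2522e-6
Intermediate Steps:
G = -255 (G = 15*(-17) = -255)
O(Q) = -255*Q
1/(199576 + O(6*6)) = 1/(199576 - 1530*6) = 1/(199576 - 255*36) = 1/(199576 - 9180) = 1/190396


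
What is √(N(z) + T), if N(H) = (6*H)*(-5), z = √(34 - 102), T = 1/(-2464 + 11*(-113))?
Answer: √(-3707 - 824510940*I*√17)/3707 ≈ 11.122 - 11.122*I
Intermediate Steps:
T = -1/3707 (T = 1/(-2464 - 1243) = 1/(-3707) = -1/3707 ≈ -0.00026976)
z = 2*I*√17 (z = √(-68) = 2*I*√17 ≈ 8.2462*I)
N(H) = -30*H
√(N(z) + T) = √(-60*I*√17 - 1/3707) = √(-1/3707 - 60*I*√17)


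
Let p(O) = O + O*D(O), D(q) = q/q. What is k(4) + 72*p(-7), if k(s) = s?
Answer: -1004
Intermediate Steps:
D(q) = 1
p(O) = 2*O (p(O) = O + O*1 = O + O = 2*O)
k(4) + 72*p(-7) = 4 + 72*(2*(-7)) = 4 + 72*(-14) = 4 - 1008 = -1004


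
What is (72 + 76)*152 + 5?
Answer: 22501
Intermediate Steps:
(72 + 76)*152 + 5 = 148*152 + 5 = 22496 + 5 = 22501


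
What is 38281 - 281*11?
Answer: 35190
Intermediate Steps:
38281 - 281*11 = 38281 - 1*3091 = 38281 - 3091 = 35190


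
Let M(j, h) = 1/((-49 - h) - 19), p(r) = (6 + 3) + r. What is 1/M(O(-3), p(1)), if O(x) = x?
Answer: -78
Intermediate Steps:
p(r) = 9 + r
M(j, h) = 1/(-68 - h)
1/M(O(-3), p(1)) = 1/(-1/(68 + (9 + 1))) = 1/(-1/(68 + 10)) = 1/(-1/78) = -78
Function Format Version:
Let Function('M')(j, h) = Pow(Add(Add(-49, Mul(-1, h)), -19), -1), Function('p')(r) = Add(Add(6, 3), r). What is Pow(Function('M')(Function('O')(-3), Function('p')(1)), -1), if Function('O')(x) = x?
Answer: -78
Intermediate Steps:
Function('p')(r) = Add(9, r)
Function('M')(j, h) = Pow(Add(-68, Mul(-1, h)), -1)
Pow(Function('M')(Function('O')(-3), Function('p')(1)), -1) = Pow(Mul(-1, Pow(Add(68, Add(9, 1)), -1)), -1) = Pow(Mul(-1, Pow(Add(68, 10), -1)), -1) = Pow(Mul(-1, Pow(78, -1)), -1) = Pow(Mul(-1, Rational(1, 78)), -1) = Pow(Rational(-1, 78), -1) = -78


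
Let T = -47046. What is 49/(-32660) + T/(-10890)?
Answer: 10239925/2371116 ≈ 4.3186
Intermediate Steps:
49/(-32660) + T/(-10890) = 49/(-32660) - 47046/(-10890) = 49*(-1/32660) - 47046*(-1/10890) = -49/32660 + 7841/1815 = 10239925/2371116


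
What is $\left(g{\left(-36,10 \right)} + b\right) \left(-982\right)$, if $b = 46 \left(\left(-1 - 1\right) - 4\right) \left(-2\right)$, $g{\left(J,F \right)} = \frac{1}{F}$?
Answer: $- \frac{2710811}{5} \approx -5.4216 \cdot 10^{5}$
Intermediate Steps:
$b = 552$ ($b = 46 \left(-2 - 4\right) \left(-2\right) = 46 \left(\left(-6\right) \left(-2\right)\right) = 46 \cdot 12 = 552$)
$\left(g{\left(-36,10 \right)} + b\right) \left(-982\right) = \left(\frac{1}{10} + 552\right) \left(-982\right) = \frac{5521}{10} \left(-982\right) = - \frac{2710811}{5}$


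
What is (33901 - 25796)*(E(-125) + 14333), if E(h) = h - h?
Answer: 116168965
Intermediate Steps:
E(h) = 0
(33901 - 25796)*(E(-125) + 14333) = (33901 - 25796)*(0 + 14333) = 8105*14333 = 116168965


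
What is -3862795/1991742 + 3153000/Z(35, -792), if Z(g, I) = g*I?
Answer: -17741775565/153364134 ≈ -115.68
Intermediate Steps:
Z(g, I) = I*g
-3862795/1991742 + 3153000/Z(35, -792) = -3862795/1991742 + 3153000/((-792*35)) = -3862795*1/1991742 + 3153000/(-27720) = -3862795/1991742 + 3153000*(-1/27720) = -3862795/1991742 - 26275/231 = -17741775565/153364134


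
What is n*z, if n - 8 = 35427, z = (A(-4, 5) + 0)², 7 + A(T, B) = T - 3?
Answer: 6945260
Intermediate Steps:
A(T, B) = -10 + T (A(T, B) = -7 + (T - 3) = -7 + (-3 + T) = -10 + T)
z = 196 (z = ((-10 - 4) + 0)² = (-14 + 0)² = (-14)² = 196)
n = 35435 (n = 8 + 35427 = 35435)
n*z = 35435*196 = 6945260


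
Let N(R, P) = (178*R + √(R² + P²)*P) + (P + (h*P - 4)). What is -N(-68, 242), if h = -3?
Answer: 12592 - 484*√15797 ≈ -48240.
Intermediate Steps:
N(R, P) = -4 - 2*P + 178*R + P*√(P² + R²) (N(R, P) = (178*R + √(R² + P²)*P) + (P + (-3*P - 4)) = (178*R + √(P² + R²)*P) + (P + (-4 - 3*P)) = (178*R + P*√(P² + R²)) + (-4 - 2*P) = -4 - 2*P + 178*R + P*√(P² + R²))
-N(-68, 242) = -(-4 - 2*242 + 178*(-68) + 242*√(242² + (-68)²)) = -(-4 - 484 - 12104 + 242*√(58564 + 4624)) = -(-4 - 484 - 12104 + 242*√63188) = -(-4 - 484 - 12104 + 242*(2*√15797)) = -(-4 - 484 - 12104 + 484*√15797) = -(-12592 + 484*√15797) = 12592 - 484*√15797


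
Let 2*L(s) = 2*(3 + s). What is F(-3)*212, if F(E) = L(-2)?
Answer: 212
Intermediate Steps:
L(s) = 3 + s (L(s) = (2*(3 + s))/2 = (6 + 2*s)/2 = 3 + s)
F(E) = 1 (F(E) = 3 - 2 = 1)
F(-3)*212 = 1*212 = 212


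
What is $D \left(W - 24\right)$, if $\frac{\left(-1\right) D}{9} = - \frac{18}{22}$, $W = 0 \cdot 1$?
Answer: $- \frac{1944}{11} \approx -176.73$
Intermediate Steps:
$W = 0$
$D = \frac{81}{11}$ ($D = - 9 \left(- \frac{18}{22}\right) = - 9 \left(\left(-18\right) \frac{1}{22}\right) = \left(-9\right) \left(- \frac{9}{11}\right) = \frac{81}{11} \approx 7.3636$)
$D \left(W - 24\right) = \frac{81 \left(0 - 24\right)}{11} = \frac{81}{11} \left(-24\right) = - \frac{1944}{11}$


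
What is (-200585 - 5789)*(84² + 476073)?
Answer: -99705264246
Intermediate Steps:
(-200585 - 5789)*(84² + 476073) = -206374*(7056 + 476073) = -206374*483129 = -99705264246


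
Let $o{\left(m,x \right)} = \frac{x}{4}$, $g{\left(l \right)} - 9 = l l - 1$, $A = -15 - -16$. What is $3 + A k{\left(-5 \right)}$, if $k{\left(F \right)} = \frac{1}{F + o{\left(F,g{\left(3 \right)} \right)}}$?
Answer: $\frac{5}{3} \approx 1.6667$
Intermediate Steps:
$A = 1$ ($A = -15 + 16 = 1$)
$g{\left(l \right)} = 8 + l^{2}$ ($g{\left(l \right)} = 9 + \left(l l - 1\right) = 9 + \left(l^{2} - 1\right) = 9 + \left(-1 + l^{2}\right) = 8 + l^{2}$)
$o{\left(m,x \right)} = \frac{x}{4}$ ($o{\left(m,x \right)} = x \frac{1}{4} = \frac{x}{4}$)
$k{\left(F \right)} = \frac{1}{\frac{17}{4} + F}$ ($k{\left(F \right)} = \frac{1}{F + \frac{8 + 3^{2}}{4}} = \frac{1}{F + \frac{8 + 9}{4}} = \frac{1}{F + \frac{1}{4} \cdot 17} = \frac{1}{F + \frac{17}{4}} = \frac{1}{\frac{17}{4} + F}$)
$3 + A k{\left(-5 \right)} = 3 + 1 \frac{4}{17 + 4 \left(-5\right)} = 3 + 1 \frac{4}{17 - 20} = 3 + 1 \frac{4}{-3} = 3 + 1 \cdot 4 \left(- \frac{1}{3}\right) = 3 + 1 \left(- \frac{4}{3}\right) = 3 - \frac{4}{3} = \frac{5}{3}$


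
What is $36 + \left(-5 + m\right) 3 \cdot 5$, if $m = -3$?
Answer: $-84$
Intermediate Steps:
$36 + \left(-5 + m\right) 3 \cdot 5 = 36 + \left(-5 - 3\right) 3 \cdot 5 = 36 + \left(-8\right) 3 \cdot 5 = 36 - 120 = -84$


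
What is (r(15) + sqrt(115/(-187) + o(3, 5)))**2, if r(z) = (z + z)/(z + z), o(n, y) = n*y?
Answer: (187 + sqrt(503030))**2/34969 ≈ 22.971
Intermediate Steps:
r(z) = 1 (r(z) = (2*z)/((2*z)) = (2*z)*(1/(2*z)) = 1)
(r(15) + sqrt(115/(-187) + o(3, 5)))**2 = (1 + sqrt(115/(-187) + 3*5))**2 = (1 + sqrt(115*(-1/187) + 15))**2 = (1 + sqrt(-115/187 + 15))**2 = (1 + sqrt(2690/187))**2 = (1 + sqrt(503030)/187)**2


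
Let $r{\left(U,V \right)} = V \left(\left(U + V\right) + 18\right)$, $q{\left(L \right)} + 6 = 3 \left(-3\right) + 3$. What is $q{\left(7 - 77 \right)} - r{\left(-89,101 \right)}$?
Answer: $-3042$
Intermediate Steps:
$q{\left(L \right)} = -12$ ($q{\left(L \right)} = -6 + \left(3 \left(-3\right) + 3\right) = -6 + \left(-9 + 3\right) = -6 - 6 = -12$)
$r{\left(U,V \right)} = V \left(18 + U + V\right)$
$q{\left(7 - 77 \right)} - r{\left(-89,101 \right)} = -12 - 101 \left(18 - 89 + 101\right) = -12 - 101 \cdot 30 = -12 - 3030 = -3042$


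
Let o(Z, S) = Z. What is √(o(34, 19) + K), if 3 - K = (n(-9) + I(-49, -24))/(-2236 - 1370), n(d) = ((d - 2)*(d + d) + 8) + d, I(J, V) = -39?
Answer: √120422370/1803 ≈ 6.0864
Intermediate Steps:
n(d) = 8 + d + 2*d*(-2 + d) (n(d) = ((-2 + d)*(2*d) + 8) + d = (2*d*(-2 + d) + 8) + d = (8 + 2*d*(-2 + d)) + d = 8 + d + 2*d*(-2 + d))
K = 5488/1803 (K = 3 - ((8 - 3*(-9) + 2*(-9)²) - 39)/(-2236 - 1370) = 3 - ((8 + 27 + 2*81) - 39)/(-3606) = 3 - ((8 + 27 + 162) - 39)*(-1)/3606 = 3 - (197 - 39)*(-1)/3606 = 3 - 158*(-1)/3606 = 3 - 1*(-79/1803) = 3 + 79/1803 = 5488/1803 ≈ 3.0438)
√(o(34, 19) + K) = √(34 + 5488/1803) = √(66790/1803) = √120422370/1803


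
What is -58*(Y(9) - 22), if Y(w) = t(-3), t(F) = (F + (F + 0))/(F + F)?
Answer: 1218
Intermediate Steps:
t(F) = 1 (t(F) = (F + F)/((2*F)) = (2*F)*(1/(2*F)) = 1)
Y(w) = 1
-58*(Y(9) - 22) = -58*(1 - 22) = -58*(-21) = 1218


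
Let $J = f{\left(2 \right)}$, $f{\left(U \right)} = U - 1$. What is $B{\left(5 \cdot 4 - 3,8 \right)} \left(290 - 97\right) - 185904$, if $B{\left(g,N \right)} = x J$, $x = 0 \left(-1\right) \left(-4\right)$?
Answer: $-185904$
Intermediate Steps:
$f{\left(U \right)} = -1 + U$ ($f{\left(U \right)} = U - 1 = -1 + U$)
$J = 1$ ($J = -1 + 2 = 1$)
$x = 0$ ($x = 0 \left(-4\right) = 0$)
$B{\left(g,N \right)} = 0$ ($B{\left(g,N \right)} = 0 \cdot 1 = 0$)
$B{\left(5 \cdot 4 - 3,8 \right)} \left(290 - 97\right) - 185904 = 0 \left(290 - 97\right) - 185904 = 0 \cdot 193 - 185904 = 0 - 185904 = -185904$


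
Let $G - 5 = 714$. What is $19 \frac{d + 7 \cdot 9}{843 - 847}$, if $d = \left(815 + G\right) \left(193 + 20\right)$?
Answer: $- \frac{6209295}{4} \approx -1.5523 \cdot 10^{6}$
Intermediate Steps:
$G = 719$ ($G = 5 + 714 = 719$)
$d = 326742$ ($d = \left(815 + 719\right) \left(193 + 20\right) = 1534 \cdot 213 = 326742$)
$19 \frac{d + 7 \cdot 9}{843 - 847} = 19 \frac{326742 + 7 \cdot 9}{843 - 847} = 19 \frac{326742 + 63}{-4} = 19 \cdot 326805 \left(- \frac{1}{4}\right) = 19 \left(- \frac{326805}{4}\right) = - \frac{6209295}{4}$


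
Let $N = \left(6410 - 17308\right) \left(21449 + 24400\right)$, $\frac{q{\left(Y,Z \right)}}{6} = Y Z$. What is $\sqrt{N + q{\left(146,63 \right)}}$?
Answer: $i \sqrt{499607214} \approx 22352.0 i$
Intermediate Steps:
$q{\left(Y,Z \right)} = 6 Y Z$
$N = -499662402$ ($N = \left(-10898\right) 45849 = -499662402$)
$\sqrt{N + q{\left(146,63 \right)}} = \sqrt{-499662402 + 6 \cdot 146 \cdot 63} = \sqrt{-499662402 + 55188} = \sqrt{-499607214} = i \sqrt{499607214}$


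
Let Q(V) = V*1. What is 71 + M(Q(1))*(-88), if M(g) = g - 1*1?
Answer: 71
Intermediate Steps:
Q(V) = V
M(g) = -1 + g (M(g) = g - 1 = -1 + g)
71 + M(Q(1))*(-88) = 71 + (-1 + 1)*(-88) = 71 + 0*(-88) = 71 + 0 = 71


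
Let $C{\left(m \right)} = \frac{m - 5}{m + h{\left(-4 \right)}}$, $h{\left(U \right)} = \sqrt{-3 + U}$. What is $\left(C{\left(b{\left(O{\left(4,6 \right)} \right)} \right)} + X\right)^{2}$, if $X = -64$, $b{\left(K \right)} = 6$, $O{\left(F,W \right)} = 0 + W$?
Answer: $\frac{- 118017 i + 49024 \sqrt{7}}{- 29 i + 12 \sqrt{7}} \approx 4078.2 + 7.8586 i$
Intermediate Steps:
$O{\left(F,W \right)} = W$
$C{\left(m \right)} = \frac{-5 + m}{m + i \sqrt{7}}$ ($C{\left(m \right)} = \frac{m - 5}{m + \sqrt{-3 - 4}} = \frac{-5 + m}{m + \sqrt{-7}} = \frac{-5 + m}{m + i \sqrt{7}}$)
$\left(C{\left(b{\left(O{\left(4,6 \right)} \right)} \right)} + X\right)^{2} = \left(\frac{-5 + 6}{6 + i \sqrt{7}} - 64\right)^{2} = \left(\frac{1}{6 + i \sqrt{7}} \cdot 1 - 64\right)^{2} = \left(\frac{1}{6 + i \sqrt{7}} - 64\right)^{2} = \left(-64 + \frac{1}{6 + i \sqrt{7}}\right)^{2}$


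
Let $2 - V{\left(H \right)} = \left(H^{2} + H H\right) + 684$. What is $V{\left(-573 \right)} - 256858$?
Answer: $-914198$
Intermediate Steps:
$V{\left(H \right)} = -682 - 2 H^{2}$ ($V{\left(H \right)} = 2 - \left(\left(H^{2} + H H\right) + 684\right) = 2 - \left(\left(H^{2} + H^{2}\right) + 684\right) = 2 - \left(2 H^{2} + 684\right) = 2 - \left(684 + 2 H^{2}\right) = -682 - 2 H^{2}$)
$V{\left(-573 \right)} - 256858 = \left(-682 - 2 \left(-573\right)^{2}\right) - 256858 = \left(-682 - 656658\right) - 256858 = -657340 - 256858 = -914198$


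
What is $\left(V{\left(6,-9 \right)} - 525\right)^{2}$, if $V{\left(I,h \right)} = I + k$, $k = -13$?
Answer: $283024$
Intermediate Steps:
$V{\left(I,h \right)} = -13 + I$ ($V{\left(I,h \right)} = I - 13 = -13 + I$)
$\left(V{\left(6,-9 \right)} - 525\right)^{2} = \left(\left(-13 + 6\right) - 525\right)^{2} = \left(-7 - 525\right)^{2} = \left(-532\right)^{2} = 283024$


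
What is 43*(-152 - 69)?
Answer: -9503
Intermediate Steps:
43*(-152 - 69) = 43*(-221) = -9503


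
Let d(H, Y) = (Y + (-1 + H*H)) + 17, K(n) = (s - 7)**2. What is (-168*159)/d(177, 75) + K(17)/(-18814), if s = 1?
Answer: -62961336/73891985 ≈ -0.85207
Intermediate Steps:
K(n) = 36 (K(n) = (1 - 7)**2 = (-6)**2 = 36)
d(H, Y) = 16 + Y + H**2 (d(H, Y) = (Y + (-1 + H**2)) + 17 = (-1 + Y + H**2) + 17 = 16 + Y + H**2)
(-168*159)/d(177, 75) + K(17)/(-18814) = (-168*159)/(16 + 75 + 177**2) + 36/(-18814) = -26712/(16 + 75 + 31329) + 36*(-1/18814) = -26712/31420 - 18/9407 = -26712*1/31420 - 18/9407 = -6678/7855 - 18/9407 = -62961336/73891985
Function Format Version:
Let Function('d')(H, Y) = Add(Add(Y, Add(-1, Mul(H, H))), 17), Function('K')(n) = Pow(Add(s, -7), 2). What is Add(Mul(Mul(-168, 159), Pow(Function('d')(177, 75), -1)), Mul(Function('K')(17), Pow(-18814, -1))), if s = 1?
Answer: Rational(-62961336, 73891985) ≈ -0.85207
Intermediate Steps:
Function('K')(n) = 36 (Function('K')(n) = Pow(Add(1, -7), 2) = Pow(-6, 2) = 36)
Function('d')(H, Y) = Add(16, Y, Pow(H, 2)) (Function('d')(H, Y) = Add(Add(Y, Add(-1, Pow(H, 2))), 17) = Add(Add(-1, Y, Pow(H, 2)), 17) = Add(16, Y, Pow(H, 2)))
Add(Mul(Mul(-168, 159), Pow(Function('d')(177, 75), -1)), Mul(Function('K')(17), Pow(-18814, -1))) = Add(Mul(Mul(-168, 159), Pow(Add(16, 75, Pow(177, 2)), -1)), Mul(36, Pow(-18814, -1))) = Add(Mul(-26712, Pow(Add(16, 75, 31329), -1)), Mul(36, Rational(-1, 18814))) = Add(Mul(-26712, Pow(31420, -1)), Rational(-18, 9407)) = Add(Mul(-26712, Rational(1, 31420)), Rational(-18, 9407)) = Add(Rational(-6678, 7855), Rational(-18, 9407)) = Rational(-62961336, 73891985)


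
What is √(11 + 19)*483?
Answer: 483*√30 ≈ 2645.5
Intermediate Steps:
√(11 + 19)*483 = √30*483 = 483*√30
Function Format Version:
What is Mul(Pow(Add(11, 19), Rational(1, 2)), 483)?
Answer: Mul(483, Pow(30, Rational(1, 2))) ≈ 2645.5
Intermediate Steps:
Mul(Pow(Add(11, 19), Rational(1, 2)), 483) = Mul(Pow(30, Rational(1, 2)), 483) = Mul(483, Pow(30, Rational(1, 2)))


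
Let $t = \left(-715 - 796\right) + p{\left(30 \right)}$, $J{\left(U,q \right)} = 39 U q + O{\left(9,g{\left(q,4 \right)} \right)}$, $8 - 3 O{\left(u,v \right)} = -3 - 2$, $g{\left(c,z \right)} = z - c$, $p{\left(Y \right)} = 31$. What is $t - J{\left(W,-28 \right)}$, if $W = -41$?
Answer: $- \frac{138769}{3} \approx -46256.0$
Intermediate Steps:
$O{\left(u,v \right)} = \frac{13}{3}$ ($O{\left(u,v \right)} = \frac{8}{3} - \frac{-3 - 2}{3} = \frac{8}{3} - - \frac{5}{3} = \frac{8}{3} + \frac{5}{3} = \frac{13}{3}$)
$J{\left(U,q \right)} = \frac{13}{3} + 39 U q$ ($J{\left(U,q \right)} = 39 U q + \frac{13}{3} = \frac{13}{3} + 39 U q$)
$t = -1480$ ($t = \left(-715 - 796\right) + 31 = -1511 + 31 = -1480$)
$t - J{\left(W,-28 \right)} = -1480 - \left(\frac{13}{3} + 39 \left(-41\right) \left(-28\right)\right) = -1480 - \left(\frac{13}{3} + 44772\right) = -1480 - \frac{134329}{3} = - \frac{138769}{3}$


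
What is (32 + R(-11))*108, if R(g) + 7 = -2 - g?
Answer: 3672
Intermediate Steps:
R(g) = -9 - g (R(g) = -7 + (-2 - g) = -9 - g)
(32 + R(-11))*108 = (32 + (-9 - 1*(-11)))*108 = (32 + (-9 + 11))*108 = (32 + 2)*108 = 34*108 = 3672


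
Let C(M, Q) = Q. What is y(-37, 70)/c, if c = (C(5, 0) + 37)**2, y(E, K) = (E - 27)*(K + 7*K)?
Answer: -35840/1369 ≈ -26.180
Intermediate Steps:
y(E, K) = 8*K*(-27 + E) (y(E, K) = (-27 + E)*(8*K) = 8*K*(-27 + E))
c = 1369 (c = (0 + 37)**2 = 37**2 = 1369)
y(-37, 70)/c = (8*70*(-27 - 37))/1369 = (8*70*(-64))*(1/1369) = -35840*1/1369 = -35840/1369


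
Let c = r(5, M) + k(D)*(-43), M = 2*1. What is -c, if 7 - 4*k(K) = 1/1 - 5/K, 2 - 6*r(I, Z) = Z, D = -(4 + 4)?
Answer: 1849/32 ≈ 57.781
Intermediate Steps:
D = -8 (D = -1*8 = -8)
M = 2
r(I, Z) = ⅓ - Z/6
k(K) = 3/2 + 5/(4*K) (k(K) = 7/4 - (1/1 - 5/K)/4 = 7/4 - (1*1 - 5/K)/4 = 7/4 - (1 - 5/K)/4 = 7/4 + (-¼ + 5/(4*K)) = 3/2 + 5/(4*K))
c = -1849/32 (c = (⅓ - ⅙*2) + ((¼)*(5 + 6*(-8))/(-8))*(-43) = (⅓ - ⅓) + ((¼)*(-⅛)*(5 - 48))*(-43) = 0 + ((¼)*(-⅛)*(-43))*(-43) = 0 + (43/32)*(-43) = 0 - 1849/32 = -1849/32 ≈ -57.781)
-c = -1*(-1849/32) = 1849/32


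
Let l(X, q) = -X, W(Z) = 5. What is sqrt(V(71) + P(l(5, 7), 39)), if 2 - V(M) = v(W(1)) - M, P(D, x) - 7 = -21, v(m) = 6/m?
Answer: 17*sqrt(5)/5 ≈ 7.6026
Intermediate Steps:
P(D, x) = -14 (P(D, x) = 7 - 21 = -14)
V(M) = 4/5 + M (V(M) = 2 - (6/5 - M) = 2 + (-6/5 + M) = 4/5 + M)
sqrt(V(71) + P(l(5, 7), 39)) = sqrt((4/5 + 71) - 14) = sqrt(359/5 - 14) = sqrt(289/5) = 17*sqrt(5)/5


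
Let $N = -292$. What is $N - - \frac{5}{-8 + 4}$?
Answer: $- \frac{1173}{4} \approx -293.25$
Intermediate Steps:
$N - - \frac{5}{-8 + 4} = -292 - - \frac{5}{-8 + 4} = -292 - - \frac{5}{-4} = -292 - \left(-5\right) \left(- \frac{1}{4}\right) = -292 - \frac{5}{4} = - \frac{1173}{4}$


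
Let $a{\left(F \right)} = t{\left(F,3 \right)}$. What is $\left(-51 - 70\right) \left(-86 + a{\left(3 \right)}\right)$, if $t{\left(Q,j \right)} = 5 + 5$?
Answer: $9196$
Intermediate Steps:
$t{\left(Q,j \right)} = 10$
$a{\left(F \right)} = 10$
$\left(-51 - 70\right) \left(-86 + a{\left(3 \right)}\right) = \left(-51 - 70\right) \left(-86 + 10\right) = \left(-121\right) \left(-76\right) = 9196$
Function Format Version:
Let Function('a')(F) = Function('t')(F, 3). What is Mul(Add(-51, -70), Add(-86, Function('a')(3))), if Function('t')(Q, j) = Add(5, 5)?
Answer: 9196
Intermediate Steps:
Function('t')(Q, j) = 10
Function('a')(F) = 10
Mul(Add(-51, -70), Add(-86, Function('a')(3))) = Mul(Add(-51, -70), Add(-86, 10)) = Mul(-121, -76) = 9196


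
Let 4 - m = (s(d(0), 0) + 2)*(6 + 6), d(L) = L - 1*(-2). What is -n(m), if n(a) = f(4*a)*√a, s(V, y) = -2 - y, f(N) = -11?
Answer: 22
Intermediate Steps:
d(L) = 2 + L (d(L) = L + 2 = 2 + L)
m = 4 (m = 4 - ((-2 - 1*0) + 2)*(6 + 6) = 4 - ((-2 + 0) + 2)*12 = 4 - (-2 + 2)*12 = 4 - 0*12 = 4 - 1*0 = 4 + 0 = 4)
n(a) = -11*√a
-n(m) = -(-11)*√4 = -(-11)*2 = -1*(-22) = 22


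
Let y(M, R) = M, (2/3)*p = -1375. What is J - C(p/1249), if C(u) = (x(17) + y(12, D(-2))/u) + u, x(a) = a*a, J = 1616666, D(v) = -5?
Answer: 5551881532641/3434750 ≈ 1.6164e+6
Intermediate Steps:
p = -4125/2 (p = (3/2)*(-1375) = -4125/2 ≈ -2062.5)
x(a) = a**2
C(u) = 289 + u + 12/u (C(u) = (17**2 + 12/u) + u = (289 + 12/u) + u = 289 + u + 12/u)
J - C(p/1249) = 1616666 - (289 - 4125/2/1249 + 12/((-4125/2/1249))) = 1616666 - (289 - 4125/2*1/1249 + 12/((-4125/2*1/1249))) = 1616666 - (289 - 4125/2498 + 12/(-4125/2498)) = 1616666 - (289 - 4125/2498 + 12*(-2498/4125)) = 1616666 - (289 - 4125/2498 - 9992/1375) = 1616666 - 1*962010859/3434750 = 1616666 - 962010859/3434750 = 5551881532641/3434750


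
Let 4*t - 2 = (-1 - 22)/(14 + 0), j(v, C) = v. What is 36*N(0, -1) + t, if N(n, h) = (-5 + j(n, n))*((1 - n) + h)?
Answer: 5/56 ≈ 0.089286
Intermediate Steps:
N(n, h) = (-5 + n)*(1 + h - n) (N(n, h) = (-5 + n)*((1 - n) + h) = (-5 + n)*(1 + h - n))
t = 5/56 (t = ½ + ((-1 - 22)/(14 + 0))/4 = ½ + (-23/14)/4 = ½ + (-23*1/14)/4 = ½ + (¼)*(-23/14) = ½ - 23/56 = 5/56 ≈ 0.089286)
36*N(0, -1) + t = 36*(-5 - 1*0² - 5*(-1) + 6*0 - 1*0) + 5/56 = 36*(-5 - 1*0 + 5 + 0 + 0) + 5/56 = 36*(-5 + 0 + 5 + 0 + 0) + 5/56 = 36*0 + 5/56 = 0 + 5/56 = 5/56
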